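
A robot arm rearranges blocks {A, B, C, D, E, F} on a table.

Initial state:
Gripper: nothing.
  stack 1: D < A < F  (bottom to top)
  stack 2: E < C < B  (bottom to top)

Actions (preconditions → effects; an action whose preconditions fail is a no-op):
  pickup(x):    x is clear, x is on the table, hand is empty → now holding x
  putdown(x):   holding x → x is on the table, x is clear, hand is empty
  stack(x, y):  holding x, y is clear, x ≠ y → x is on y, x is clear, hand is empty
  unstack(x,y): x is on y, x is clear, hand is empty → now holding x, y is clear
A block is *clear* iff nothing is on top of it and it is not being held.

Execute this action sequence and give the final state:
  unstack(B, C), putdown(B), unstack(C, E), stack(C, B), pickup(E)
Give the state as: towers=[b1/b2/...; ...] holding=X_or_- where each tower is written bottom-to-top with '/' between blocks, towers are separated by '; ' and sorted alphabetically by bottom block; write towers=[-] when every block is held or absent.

step 1 (unstack(B, C)): towers=[D/A/F; E/C] holding=B
step 2 (putdown(B)): towers=[B; D/A/F; E/C] holding=-
step 3 (unstack(C, E)): towers=[B; D/A/F; E] holding=C
step 4 (stack(C, B)): towers=[B/C; D/A/F; E] holding=-
step 5 (pickup(E)): towers=[B/C; D/A/F] holding=E

towers=[B/C; D/A/F] holding=E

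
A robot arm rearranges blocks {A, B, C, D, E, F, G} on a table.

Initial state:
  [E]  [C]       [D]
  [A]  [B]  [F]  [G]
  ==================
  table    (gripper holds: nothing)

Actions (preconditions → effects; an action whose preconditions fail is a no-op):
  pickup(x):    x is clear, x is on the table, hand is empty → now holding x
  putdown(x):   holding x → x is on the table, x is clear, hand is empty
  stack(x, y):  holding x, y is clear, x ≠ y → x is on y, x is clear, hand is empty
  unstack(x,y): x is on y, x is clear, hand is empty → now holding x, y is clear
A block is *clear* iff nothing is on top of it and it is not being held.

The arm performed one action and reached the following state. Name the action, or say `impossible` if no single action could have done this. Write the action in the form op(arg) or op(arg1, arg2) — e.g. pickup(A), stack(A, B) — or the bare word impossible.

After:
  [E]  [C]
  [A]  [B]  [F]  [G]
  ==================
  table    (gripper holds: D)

target: towers=[A/E; B/C; F; G] holding=D
         pickup(F) → towers=[A/E; B/C; G/D] holding=F
     unstack(D, G) → towers=[A/E; B/C; F; G] holding=D  ← match
     unstack(E, A) → towers=[A; B/C; F; G/D] holding=E
     unstack(C, B) → towers=[A/E; B; F; G/D] holding=C

unstack(D, G)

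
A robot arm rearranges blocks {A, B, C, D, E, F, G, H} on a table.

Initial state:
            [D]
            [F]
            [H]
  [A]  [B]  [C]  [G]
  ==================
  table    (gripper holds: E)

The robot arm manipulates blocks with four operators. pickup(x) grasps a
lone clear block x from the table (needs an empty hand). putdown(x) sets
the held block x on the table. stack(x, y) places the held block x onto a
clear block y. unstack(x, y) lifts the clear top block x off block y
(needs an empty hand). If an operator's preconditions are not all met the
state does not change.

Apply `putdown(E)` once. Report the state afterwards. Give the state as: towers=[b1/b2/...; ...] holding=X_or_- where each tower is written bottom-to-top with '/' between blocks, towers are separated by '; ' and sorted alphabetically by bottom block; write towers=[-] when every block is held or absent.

towers=[A; B; C/H/F/D; E; G] holding=-

before: towers=[A; B; C/H/F/D; G] holding=E
pre[putdown(E)]: holding(E) ✓
all met → apply putdown(E)
after:  towers=[A; B; C/H/F/D; E; G] holding=-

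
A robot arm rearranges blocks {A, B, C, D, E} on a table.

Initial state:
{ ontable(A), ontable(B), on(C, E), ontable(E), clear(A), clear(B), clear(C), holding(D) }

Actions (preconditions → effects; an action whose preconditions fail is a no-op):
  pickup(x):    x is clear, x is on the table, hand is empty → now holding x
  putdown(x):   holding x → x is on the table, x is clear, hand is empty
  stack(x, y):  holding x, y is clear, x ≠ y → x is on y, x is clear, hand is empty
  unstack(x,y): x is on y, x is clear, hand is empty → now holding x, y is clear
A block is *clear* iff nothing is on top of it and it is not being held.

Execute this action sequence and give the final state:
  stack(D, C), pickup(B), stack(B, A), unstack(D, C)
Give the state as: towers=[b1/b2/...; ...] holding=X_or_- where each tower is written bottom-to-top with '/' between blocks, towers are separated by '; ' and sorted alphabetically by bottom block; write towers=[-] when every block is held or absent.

towers=[A/B; E/C] holding=D

step 1 (stack(D, C)): towers=[A; B; E/C/D] holding=-
step 2 (pickup(B)): towers=[A; E/C/D] holding=B
step 3 (stack(B, A)): towers=[A/B; E/C/D] holding=-
step 4 (unstack(D, C)): towers=[A/B; E/C] holding=D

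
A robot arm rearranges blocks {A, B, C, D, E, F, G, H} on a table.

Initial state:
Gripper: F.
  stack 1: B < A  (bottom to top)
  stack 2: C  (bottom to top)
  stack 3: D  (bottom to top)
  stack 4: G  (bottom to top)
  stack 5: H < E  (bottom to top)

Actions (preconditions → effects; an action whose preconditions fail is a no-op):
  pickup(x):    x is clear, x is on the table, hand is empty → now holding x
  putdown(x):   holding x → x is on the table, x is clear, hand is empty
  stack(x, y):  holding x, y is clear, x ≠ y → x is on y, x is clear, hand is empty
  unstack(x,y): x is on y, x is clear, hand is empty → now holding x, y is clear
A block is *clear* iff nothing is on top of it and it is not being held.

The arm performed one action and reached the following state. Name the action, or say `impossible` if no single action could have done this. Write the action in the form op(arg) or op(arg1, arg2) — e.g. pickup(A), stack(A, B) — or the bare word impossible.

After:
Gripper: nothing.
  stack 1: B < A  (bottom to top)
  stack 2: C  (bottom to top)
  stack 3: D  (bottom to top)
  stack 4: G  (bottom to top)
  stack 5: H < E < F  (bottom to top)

stack(F, E)

target: towers=[B/A; C; D; G; H/E/F] holding=-
        putdown(F) → towers=[B/A; C; D; F; G; H/E] holding=-
       stack(F, G) → towers=[B/A; C; D; G/F; H/E] holding=-
       stack(F, A) → towers=[B/A/F; C; D; G; H/E] holding=-
       stack(F, E) → towers=[B/A; C; D; G; H/E/F] holding=-  ← match
       stack(F, D) → towers=[B/A; C; D/F; G; H/E] holding=-
       stack(F, C) → towers=[B/A; C/F; D; G; H/E] holding=-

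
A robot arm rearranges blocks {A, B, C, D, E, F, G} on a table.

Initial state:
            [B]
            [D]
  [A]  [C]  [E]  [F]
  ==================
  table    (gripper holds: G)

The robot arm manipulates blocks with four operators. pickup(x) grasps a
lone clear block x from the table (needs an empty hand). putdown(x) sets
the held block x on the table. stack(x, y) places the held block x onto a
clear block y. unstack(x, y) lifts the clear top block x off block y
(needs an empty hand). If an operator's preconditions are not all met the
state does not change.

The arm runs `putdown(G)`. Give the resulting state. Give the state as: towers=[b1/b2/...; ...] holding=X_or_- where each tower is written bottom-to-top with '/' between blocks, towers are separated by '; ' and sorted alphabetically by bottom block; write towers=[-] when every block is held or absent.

before: towers=[A; C; E/D/B; F] holding=G
pre[putdown(G)]: holding(G) yes
all met → apply putdown(G)
after:  towers=[A; C; E/D/B; F; G] holding=-

towers=[A; C; E/D/B; F; G] holding=-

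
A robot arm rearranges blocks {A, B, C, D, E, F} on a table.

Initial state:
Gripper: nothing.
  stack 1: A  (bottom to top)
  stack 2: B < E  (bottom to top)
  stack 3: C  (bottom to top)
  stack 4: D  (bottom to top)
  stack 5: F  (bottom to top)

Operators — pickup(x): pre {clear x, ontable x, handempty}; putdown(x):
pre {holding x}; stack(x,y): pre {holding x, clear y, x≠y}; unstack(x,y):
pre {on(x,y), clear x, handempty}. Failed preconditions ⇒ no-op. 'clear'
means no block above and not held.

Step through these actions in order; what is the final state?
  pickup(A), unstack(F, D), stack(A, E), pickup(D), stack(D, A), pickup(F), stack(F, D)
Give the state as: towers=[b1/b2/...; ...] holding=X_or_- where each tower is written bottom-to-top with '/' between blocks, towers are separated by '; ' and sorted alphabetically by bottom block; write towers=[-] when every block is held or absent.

step 1 (pickup(A)): towers=[B/E; C; D; F] holding=A
step 2 (unstack(F, D)) [no-op]: towers=[B/E; C; D; F] holding=A
step 3 (stack(A, E)): towers=[B/E/A; C; D; F] holding=-
step 4 (pickup(D)): towers=[B/E/A; C; F] holding=D
step 5 (stack(D, A)): towers=[B/E/A/D; C; F] holding=-
step 6 (pickup(F)): towers=[B/E/A/D; C] holding=F
step 7 (stack(F, D)): towers=[B/E/A/D/F; C] holding=-

towers=[B/E/A/D/F; C] holding=-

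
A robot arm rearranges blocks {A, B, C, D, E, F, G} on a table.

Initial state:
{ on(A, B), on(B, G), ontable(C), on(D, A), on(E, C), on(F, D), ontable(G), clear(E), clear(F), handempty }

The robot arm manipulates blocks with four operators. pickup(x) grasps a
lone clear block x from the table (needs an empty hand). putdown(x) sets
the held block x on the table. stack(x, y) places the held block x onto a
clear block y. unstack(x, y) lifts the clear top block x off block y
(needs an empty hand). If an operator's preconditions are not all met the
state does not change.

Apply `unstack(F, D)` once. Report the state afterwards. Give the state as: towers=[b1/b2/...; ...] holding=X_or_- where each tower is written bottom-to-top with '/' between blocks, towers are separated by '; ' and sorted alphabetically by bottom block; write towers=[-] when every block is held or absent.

before: towers=[C/E; G/B/A/D/F] holding=-
pre[unstack(F, D)]: on(F,D) ok, clear(F) ok, handempty ok
all met → apply unstack(F, D)
after:  towers=[C/E; G/B/A/D] holding=F

towers=[C/E; G/B/A/D] holding=F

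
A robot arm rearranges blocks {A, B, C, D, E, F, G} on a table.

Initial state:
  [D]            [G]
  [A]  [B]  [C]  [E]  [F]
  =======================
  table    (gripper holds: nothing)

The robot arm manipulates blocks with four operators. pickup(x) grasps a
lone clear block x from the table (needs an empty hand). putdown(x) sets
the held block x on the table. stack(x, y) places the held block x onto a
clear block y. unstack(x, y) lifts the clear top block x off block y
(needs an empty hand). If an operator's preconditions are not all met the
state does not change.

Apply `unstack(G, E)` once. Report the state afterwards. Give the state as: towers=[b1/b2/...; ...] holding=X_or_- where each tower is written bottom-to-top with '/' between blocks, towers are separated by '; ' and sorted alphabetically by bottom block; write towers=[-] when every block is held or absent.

before: towers=[A/D; B; C; E/G; F] holding=-
pre[unstack(G, E)]: on(G,E) ok, clear(G) ok, handempty ok
all met → apply unstack(G, E)
after:  towers=[A/D; B; C; E; F] holding=G

towers=[A/D; B; C; E; F] holding=G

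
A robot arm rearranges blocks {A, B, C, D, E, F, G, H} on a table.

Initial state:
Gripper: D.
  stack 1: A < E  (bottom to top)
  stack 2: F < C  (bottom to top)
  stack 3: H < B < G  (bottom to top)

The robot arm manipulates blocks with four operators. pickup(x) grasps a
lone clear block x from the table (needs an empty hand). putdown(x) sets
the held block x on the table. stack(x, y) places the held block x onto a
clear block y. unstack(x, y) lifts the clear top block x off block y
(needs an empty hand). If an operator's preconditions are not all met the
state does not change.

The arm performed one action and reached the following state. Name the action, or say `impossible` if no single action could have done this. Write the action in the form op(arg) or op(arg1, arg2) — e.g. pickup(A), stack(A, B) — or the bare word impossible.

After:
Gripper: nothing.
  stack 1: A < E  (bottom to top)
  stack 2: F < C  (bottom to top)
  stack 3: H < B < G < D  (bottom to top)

stack(D, G)

target: towers=[A/E; F/C; H/B/G/D] holding=-
        putdown(D) → towers=[A/E; D; F/C; H/B/G] holding=-
       stack(D, G) → towers=[A/E; F/C; H/B/G/D] holding=-  ← match
       stack(D, E) → towers=[A/E/D; F/C; H/B/G] holding=-
       stack(D, C) → towers=[A/E; F/C/D; H/B/G] holding=-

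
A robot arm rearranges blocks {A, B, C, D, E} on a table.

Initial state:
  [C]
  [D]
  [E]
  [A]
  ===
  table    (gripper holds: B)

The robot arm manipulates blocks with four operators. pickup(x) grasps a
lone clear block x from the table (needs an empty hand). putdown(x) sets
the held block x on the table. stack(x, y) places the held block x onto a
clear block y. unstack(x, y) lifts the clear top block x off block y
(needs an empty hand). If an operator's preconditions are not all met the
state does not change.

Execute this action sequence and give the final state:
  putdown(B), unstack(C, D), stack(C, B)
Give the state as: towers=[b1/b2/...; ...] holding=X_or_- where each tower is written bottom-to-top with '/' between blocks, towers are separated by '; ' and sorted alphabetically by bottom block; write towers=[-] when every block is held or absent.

step 1 (putdown(B)): towers=[A/E/D/C; B] holding=-
step 2 (unstack(C, D)): towers=[A/E/D; B] holding=C
step 3 (stack(C, B)): towers=[A/E/D; B/C] holding=-

towers=[A/E/D; B/C] holding=-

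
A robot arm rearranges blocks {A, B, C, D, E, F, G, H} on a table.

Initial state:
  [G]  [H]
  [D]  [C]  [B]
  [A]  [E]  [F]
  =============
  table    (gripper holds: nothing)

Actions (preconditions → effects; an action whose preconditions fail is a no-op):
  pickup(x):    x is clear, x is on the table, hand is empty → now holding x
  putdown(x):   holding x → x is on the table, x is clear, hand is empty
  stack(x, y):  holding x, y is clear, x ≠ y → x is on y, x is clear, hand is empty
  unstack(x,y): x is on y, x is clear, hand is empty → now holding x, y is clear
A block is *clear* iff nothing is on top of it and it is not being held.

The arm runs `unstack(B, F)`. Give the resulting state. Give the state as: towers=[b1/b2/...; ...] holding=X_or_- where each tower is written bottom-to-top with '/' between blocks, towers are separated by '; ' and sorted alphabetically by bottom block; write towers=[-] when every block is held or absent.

towers=[A/D/G; E/C/H; F] holding=B

before: towers=[A/D/G; E/C/H; F/B] holding=-
pre[unstack(B, F)]: on(B,F) ok, clear(B) ok, handempty ok
all met → apply unstack(B, F)
after:  towers=[A/D/G; E/C/H; F] holding=B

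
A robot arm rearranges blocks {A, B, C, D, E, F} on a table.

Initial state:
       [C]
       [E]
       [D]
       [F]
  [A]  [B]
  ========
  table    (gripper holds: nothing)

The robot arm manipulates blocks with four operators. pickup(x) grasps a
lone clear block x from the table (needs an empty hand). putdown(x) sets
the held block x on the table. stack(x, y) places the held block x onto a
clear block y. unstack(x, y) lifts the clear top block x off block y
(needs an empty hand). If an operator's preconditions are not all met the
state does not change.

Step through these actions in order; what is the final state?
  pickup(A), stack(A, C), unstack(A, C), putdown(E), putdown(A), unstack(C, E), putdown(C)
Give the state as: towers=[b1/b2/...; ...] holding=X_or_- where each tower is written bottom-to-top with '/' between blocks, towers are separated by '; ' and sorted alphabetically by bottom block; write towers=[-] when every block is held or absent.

step 1 (pickup(A)): towers=[B/F/D/E/C] holding=A
step 2 (stack(A, C)): towers=[B/F/D/E/C/A] holding=-
step 3 (unstack(A, C)): towers=[B/F/D/E/C] holding=A
step 4 (putdown(E)) [no-op]: towers=[B/F/D/E/C] holding=A
step 5 (putdown(A)): towers=[A; B/F/D/E/C] holding=-
step 6 (unstack(C, E)): towers=[A; B/F/D/E] holding=C
step 7 (putdown(C)): towers=[A; B/F/D/E; C] holding=-

towers=[A; B/F/D/E; C] holding=-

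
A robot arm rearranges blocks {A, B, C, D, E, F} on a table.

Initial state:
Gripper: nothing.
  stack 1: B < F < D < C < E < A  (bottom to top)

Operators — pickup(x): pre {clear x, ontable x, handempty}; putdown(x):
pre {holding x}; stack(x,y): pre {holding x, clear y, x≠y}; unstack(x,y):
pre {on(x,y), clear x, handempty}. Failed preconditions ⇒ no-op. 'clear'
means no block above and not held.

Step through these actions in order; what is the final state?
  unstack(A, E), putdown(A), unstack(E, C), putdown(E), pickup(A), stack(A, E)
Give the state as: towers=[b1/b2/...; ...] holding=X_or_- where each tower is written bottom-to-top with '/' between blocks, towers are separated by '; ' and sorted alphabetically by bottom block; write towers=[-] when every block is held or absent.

step 1 (unstack(A, E)): towers=[B/F/D/C/E] holding=A
step 2 (putdown(A)): towers=[A; B/F/D/C/E] holding=-
step 3 (unstack(E, C)): towers=[A; B/F/D/C] holding=E
step 4 (putdown(E)): towers=[A; B/F/D/C; E] holding=-
step 5 (pickup(A)): towers=[B/F/D/C; E] holding=A
step 6 (stack(A, E)): towers=[B/F/D/C; E/A] holding=-

towers=[B/F/D/C; E/A] holding=-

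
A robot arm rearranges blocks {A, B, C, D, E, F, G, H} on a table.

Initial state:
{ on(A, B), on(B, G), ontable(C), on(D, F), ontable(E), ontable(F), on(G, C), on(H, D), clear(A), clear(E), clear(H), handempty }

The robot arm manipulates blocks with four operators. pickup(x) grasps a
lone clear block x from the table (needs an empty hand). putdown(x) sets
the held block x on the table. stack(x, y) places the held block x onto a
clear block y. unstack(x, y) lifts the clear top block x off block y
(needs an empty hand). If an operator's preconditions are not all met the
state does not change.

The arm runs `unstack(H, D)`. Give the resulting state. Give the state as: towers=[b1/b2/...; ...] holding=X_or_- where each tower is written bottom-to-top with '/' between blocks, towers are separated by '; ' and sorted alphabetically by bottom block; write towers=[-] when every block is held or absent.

before: towers=[C/G/B/A; E; F/D/H] holding=-
pre[unstack(H, D)]: on(H,D) yes, clear(H) yes, handempty yes
all met → apply unstack(H, D)
after:  towers=[C/G/B/A; E; F/D] holding=H

towers=[C/G/B/A; E; F/D] holding=H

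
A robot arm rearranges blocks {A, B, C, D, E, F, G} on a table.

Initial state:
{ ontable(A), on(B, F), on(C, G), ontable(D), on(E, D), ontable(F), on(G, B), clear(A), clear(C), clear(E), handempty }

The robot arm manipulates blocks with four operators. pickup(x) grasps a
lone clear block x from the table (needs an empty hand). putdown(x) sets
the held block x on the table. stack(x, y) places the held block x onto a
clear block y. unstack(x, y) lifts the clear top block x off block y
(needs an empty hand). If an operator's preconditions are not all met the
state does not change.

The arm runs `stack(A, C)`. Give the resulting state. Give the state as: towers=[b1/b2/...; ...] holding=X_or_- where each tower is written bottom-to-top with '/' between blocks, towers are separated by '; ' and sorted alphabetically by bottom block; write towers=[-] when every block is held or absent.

towers=[A; D/E; F/B/G/C] holding=-

before: towers=[A; D/E; F/B/G/C] holding=-
pre[stack(A, C)]: holding(A) no, clear(C) yes, A≠C yes
holding(A) unmet → stack(A, C) is a no-op
after:  towers=[A; D/E; F/B/G/C] holding=-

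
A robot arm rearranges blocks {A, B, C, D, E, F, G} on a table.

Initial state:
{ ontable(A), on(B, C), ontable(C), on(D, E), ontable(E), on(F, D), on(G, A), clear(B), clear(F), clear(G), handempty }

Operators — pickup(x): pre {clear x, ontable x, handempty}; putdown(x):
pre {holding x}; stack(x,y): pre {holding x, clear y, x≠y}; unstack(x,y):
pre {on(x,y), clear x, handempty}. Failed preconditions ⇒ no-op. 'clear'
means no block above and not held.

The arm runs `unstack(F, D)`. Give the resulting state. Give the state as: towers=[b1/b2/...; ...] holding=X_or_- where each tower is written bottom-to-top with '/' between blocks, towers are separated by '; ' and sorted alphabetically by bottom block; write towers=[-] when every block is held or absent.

before: towers=[A/G; C/B; E/D/F] holding=-
pre[unstack(F, D)]: on(F,D) ✓, clear(F) ✓, handempty ✓
all met → apply unstack(F, D)
after:  towers=[A/G; C/B; E/D] holding=F

towers=[A/G; C/B; E/D] holding=F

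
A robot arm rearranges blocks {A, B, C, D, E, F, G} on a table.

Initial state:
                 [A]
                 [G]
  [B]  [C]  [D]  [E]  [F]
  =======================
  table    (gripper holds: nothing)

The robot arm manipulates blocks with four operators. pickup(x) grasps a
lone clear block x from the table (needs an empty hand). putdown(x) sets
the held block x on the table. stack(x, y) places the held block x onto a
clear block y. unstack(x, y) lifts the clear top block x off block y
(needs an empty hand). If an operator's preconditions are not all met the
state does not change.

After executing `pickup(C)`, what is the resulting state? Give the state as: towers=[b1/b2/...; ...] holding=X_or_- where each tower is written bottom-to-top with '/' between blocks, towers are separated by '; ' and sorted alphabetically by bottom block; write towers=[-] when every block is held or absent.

before: towers=[B; C; D; E/G/A; F] holding=-
pre[pickup(C)]: clear(C) ok, ontable(C) ok, handempty ok
all met → apply pickup(C)
after:  towers=[B; D; E/G/A; F] holding=C

towers=[B; D; E/G/A; F] holding=C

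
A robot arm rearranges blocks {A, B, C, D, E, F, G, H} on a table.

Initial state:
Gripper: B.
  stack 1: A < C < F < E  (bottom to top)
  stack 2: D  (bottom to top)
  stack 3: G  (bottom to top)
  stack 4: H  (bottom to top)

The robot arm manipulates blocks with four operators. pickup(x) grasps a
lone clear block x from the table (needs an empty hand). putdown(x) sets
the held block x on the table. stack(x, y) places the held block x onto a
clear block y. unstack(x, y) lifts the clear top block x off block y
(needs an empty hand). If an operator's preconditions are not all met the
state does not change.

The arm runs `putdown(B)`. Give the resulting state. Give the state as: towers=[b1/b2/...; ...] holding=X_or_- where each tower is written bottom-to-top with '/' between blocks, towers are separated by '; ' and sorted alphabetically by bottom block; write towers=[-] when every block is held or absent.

before: towers=[A/C/F/E; D; G; H] holding=B
pre[putdown(B)]: holding(B) yes
all met → apply putdown(B)
after:  towers=[A/C/F/E; B; D; G; H] holding=-

towers=[A/C/F/E; B; D; G; H] holding=-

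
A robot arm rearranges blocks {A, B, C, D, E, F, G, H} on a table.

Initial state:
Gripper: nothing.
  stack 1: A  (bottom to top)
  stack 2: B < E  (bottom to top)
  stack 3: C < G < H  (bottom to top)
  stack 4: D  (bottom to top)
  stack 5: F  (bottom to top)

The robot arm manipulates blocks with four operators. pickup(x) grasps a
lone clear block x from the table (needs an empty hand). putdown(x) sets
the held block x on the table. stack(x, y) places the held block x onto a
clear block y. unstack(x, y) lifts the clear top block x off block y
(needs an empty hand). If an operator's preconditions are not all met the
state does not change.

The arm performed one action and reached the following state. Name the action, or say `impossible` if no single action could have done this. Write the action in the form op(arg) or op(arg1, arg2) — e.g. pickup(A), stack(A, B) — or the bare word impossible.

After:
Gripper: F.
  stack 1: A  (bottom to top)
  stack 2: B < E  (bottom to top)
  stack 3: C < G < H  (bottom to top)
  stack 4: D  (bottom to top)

target: towers=[A; B/E; C/G/H; D] holding=F
         pickup(A) → towers=[B/E; C/G/H; D; F] holding=A
     unstack(E, B) → towers=[A; B; C/G/H; D; F] holding=E
     unstack(H, G) → towers=[A; B/E; C/G; D; F] holding=H
         pickup(F) → towers=[A; B/E; C/G/H; D] holding=F  ← match
         pickup(D) → towers=[A; B/E; C/G/H; F] holding=D

pickup(F)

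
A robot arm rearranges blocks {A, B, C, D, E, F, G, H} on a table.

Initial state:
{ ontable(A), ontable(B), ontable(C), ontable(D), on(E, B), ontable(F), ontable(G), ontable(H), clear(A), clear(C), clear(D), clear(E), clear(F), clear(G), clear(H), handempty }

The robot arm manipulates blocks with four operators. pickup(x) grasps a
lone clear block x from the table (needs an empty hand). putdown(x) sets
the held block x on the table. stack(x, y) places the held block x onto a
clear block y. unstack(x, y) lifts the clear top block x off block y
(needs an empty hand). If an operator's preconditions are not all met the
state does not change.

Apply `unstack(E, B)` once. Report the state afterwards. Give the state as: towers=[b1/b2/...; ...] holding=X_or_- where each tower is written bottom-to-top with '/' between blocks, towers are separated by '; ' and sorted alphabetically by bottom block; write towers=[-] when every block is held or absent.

before: towers=[A; B/E; C; D; F; G; H] holding=-
pre[unstack(E, B)]: on(E,B) yes, clear(E) yes, handempty yes
all met → apply unstack(E, B)
after:  towers=[A; B; C; D; F; G; H] holding=E

towers=[A; B; C; D; F; G; H] holding=E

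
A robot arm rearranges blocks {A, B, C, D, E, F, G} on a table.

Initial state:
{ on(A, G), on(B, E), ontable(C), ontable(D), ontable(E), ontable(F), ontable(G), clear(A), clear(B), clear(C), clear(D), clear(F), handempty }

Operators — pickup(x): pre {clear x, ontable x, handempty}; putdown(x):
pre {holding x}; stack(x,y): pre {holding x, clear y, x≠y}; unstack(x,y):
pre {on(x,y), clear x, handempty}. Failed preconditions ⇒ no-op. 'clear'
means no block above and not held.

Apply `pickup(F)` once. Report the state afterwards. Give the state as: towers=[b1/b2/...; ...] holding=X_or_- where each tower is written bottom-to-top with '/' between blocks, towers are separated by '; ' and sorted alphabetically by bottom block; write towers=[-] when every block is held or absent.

before: towers=[C; D; E/B; F; G/A] holding=-
pre[pickup(F)]: clear(F) ✓, ontable(F) ✓, handempty ✓
all met → apply pickup(F)
after:  towers=[C; D; E/B; G/A] holding=F

towers=[C; D; E/B; G/A] holding=F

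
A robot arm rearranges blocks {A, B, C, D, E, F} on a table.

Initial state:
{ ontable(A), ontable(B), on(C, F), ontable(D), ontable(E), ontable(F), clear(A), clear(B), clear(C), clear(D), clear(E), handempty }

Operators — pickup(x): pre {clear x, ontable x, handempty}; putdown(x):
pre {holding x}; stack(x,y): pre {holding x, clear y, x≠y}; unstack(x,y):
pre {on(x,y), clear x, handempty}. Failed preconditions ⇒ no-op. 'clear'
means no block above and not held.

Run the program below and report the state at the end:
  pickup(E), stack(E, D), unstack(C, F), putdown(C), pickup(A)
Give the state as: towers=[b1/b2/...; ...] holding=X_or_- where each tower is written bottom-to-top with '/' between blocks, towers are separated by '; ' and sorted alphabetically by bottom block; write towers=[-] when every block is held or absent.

step 1 (pickup(E)): towers=[A; B; D; F/C] holding=E
step 2 (stack(E, D)): towers=[A; B; D/E; F/C] holding=-
step 3 (unstack(C, F)): towers=[A; B; D/E; F] holding=C
step 4 (putdown(C)): towers=[A; B; C; D/E; F] holding=-
step 5 (pickup(A)): towers=[B; C; D/E; F] holding=A

towers=[B; C; D/E; F] holding=A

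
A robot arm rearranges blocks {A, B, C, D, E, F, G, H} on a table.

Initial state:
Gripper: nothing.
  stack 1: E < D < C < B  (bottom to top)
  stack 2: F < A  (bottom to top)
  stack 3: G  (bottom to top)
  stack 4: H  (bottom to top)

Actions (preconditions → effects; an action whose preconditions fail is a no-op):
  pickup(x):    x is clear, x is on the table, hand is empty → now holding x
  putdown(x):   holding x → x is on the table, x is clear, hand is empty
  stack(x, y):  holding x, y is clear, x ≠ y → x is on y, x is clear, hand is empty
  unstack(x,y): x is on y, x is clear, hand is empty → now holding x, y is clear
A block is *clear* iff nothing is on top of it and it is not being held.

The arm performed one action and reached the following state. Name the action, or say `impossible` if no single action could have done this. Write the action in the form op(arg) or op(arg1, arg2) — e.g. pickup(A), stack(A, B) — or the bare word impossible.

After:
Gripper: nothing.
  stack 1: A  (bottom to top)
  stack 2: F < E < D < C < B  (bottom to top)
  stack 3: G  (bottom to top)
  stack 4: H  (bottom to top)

target: towers=[A; F/E/D/C/B; G; H] holding=-
         pickup(G) → towers=[E/D/C/B; F/A; H] holding=G
     unstack(A, F) → towers=[E/D/C/B; F; G; H] holding=A
         pickup(H) → towers=[E/D/C/B; F/A; G] holding=H
     unstack(B, C) → towers=[E/D/C; F/A; G; H] holding=B
none of the 4 applicable actions match → impossible

impossible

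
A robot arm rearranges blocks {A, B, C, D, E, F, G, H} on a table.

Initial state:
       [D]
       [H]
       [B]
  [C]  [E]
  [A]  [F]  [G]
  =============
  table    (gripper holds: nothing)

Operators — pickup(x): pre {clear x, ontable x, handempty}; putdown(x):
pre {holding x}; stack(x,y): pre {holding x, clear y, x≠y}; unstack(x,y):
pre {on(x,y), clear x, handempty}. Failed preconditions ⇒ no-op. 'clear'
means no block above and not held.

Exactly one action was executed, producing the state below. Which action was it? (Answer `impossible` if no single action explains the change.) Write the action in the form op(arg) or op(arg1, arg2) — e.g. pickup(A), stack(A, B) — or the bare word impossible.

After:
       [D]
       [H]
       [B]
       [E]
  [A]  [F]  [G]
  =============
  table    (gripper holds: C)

target: towers=[A; F/E/B/H/D; G] holding=C
         pickup(G) → towers=[A/C; F/E/B/H/D] holding=G
     unstack(D, H) → towers=[A/C; F/E/B/H; G] holding=D
     unstack(C, A) → towers=[A; F/E/B/H/D; G] holding=C  ← match

unstack(C, A)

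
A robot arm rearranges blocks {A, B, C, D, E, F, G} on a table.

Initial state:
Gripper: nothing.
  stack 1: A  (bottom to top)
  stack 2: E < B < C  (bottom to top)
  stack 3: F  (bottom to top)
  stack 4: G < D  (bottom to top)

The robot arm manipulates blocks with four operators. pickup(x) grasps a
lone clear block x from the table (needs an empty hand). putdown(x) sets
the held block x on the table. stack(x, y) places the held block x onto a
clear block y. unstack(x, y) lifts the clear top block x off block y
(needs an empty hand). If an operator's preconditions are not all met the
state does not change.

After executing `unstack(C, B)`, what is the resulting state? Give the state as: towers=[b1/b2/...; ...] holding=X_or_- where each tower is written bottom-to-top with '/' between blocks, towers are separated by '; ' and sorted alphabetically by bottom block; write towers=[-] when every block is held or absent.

before: towers=[A; E/B/C; F; G/D] holding=-
pre[unstack(C, B)]: on(C,B) ✓, clear(C) ✓, handempty ✓
all met → apply unstack(C, B)
after:  towers=[A; E/B; F; G/D] holding=C

towers=[A; E/B; F; G/D] holding=C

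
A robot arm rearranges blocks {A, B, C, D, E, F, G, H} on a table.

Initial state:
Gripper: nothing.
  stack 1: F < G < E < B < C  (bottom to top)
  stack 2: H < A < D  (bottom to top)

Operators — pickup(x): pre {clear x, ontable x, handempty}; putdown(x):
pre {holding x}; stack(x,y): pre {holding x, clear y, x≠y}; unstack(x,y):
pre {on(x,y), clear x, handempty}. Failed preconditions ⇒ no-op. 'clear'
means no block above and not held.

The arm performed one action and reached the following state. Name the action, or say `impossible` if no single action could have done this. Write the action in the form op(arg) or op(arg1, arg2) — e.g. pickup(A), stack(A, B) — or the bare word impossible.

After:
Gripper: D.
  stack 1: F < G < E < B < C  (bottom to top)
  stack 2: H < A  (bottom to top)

target: towers=[F/G/E/B/C; H/A] holding=D
     unstack(D, A) → towers=[F/G/E/B/C; H/A] holding=D  ← match
     unstack(C, B) → towers=[F/G/E/B; H/A/D] holding=C

unstack(D, A)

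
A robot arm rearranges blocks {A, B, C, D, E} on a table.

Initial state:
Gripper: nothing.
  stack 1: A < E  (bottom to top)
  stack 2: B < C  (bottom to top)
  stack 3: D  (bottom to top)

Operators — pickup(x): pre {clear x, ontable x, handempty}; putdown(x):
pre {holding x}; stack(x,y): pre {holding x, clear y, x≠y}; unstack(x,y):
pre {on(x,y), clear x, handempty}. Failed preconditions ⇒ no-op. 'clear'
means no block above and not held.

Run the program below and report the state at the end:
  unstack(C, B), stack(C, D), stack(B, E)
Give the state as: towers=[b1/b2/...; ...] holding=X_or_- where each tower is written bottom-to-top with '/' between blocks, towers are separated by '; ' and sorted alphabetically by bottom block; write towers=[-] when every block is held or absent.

step 1 (unstack(C, B)): towers=[A/E; B; D] holding=C
step 2 (stack(C, D)): towers=[A/E; B; D/C] holding=-
step 3 (stack(B, E)) [no-op]: towers=[A/E; B; D/C] holding=-

towers=[A/E; B; D/C] holding=-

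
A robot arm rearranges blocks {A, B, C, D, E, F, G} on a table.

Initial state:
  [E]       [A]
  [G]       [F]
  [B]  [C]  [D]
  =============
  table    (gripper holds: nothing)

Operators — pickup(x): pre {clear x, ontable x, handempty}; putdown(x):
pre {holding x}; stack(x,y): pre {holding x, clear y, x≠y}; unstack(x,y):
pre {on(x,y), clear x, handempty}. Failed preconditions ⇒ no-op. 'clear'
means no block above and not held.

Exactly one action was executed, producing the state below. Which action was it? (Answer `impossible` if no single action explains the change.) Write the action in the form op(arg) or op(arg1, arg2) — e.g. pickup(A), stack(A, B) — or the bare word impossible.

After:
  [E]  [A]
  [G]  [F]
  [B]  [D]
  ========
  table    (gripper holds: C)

pickup(C)

target: towers=[B/G/E; D/F/A] holding=C
     unstack(A, F) → towers=[B/G/E; C; D/F] holding=A
     unstack(E, G) → towers=[B/G; C; D/F/A] holding=E
         pickup(C) → towers=[B/G/E; D/F/A] holding=C  ← match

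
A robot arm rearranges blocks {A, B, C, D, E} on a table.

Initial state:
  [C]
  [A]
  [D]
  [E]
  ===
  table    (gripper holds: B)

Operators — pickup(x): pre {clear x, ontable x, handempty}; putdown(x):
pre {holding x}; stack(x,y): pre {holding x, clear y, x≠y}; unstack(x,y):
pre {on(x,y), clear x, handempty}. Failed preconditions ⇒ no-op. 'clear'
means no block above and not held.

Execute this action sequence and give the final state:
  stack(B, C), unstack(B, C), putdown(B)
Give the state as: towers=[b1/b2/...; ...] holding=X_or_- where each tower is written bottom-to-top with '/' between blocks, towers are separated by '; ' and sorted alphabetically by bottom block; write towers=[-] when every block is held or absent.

step 1 (stack(B, C)): towers=[E/D/A/C/B] holding=-
step 2 (unstack(B, C)): towers=[E/D/A/C] holding=B
step 3 (putdown(B)): towers=[B; E/D/A/C] holding=-

towers=[B; E/D/A/C] holding=-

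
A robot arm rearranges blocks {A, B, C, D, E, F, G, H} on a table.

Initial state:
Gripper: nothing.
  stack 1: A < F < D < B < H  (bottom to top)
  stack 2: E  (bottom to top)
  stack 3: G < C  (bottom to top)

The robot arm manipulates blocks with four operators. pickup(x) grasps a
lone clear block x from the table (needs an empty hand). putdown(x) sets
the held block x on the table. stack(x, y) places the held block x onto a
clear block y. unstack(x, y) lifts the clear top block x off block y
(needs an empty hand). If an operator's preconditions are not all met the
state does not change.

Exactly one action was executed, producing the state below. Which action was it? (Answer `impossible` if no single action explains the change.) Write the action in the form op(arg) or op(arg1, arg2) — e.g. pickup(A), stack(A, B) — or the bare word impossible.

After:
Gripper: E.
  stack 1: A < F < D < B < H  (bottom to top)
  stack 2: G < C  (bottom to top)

pickup(E)

target: towers=[A/F/D/B/H; G/C] holding=E
         pickup(E) → towers=[A/F/D/B/H; G/C] holding=E  ← match
     unstack(H, B) → towers=[A/F/D/B; E; G/C] holding=H
     unstack(C, G) → towers=[A/F/D/B/H; E; G] holding=C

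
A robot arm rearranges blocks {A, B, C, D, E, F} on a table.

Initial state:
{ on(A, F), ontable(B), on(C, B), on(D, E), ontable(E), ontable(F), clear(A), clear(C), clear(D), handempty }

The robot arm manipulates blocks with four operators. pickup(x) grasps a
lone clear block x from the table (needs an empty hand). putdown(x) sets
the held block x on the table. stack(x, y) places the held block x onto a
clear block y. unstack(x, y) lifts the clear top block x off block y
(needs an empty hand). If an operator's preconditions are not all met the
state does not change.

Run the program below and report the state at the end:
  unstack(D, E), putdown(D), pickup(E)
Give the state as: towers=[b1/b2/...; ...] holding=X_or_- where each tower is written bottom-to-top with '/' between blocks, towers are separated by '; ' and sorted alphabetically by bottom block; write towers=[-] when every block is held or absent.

step 1 (unstack(D, E)): towers=[B/C; E; F/A] holding=D
step 2 (putdown(D)): towers=[B/C; D; E; F/A] holding=-
step 3 (pickup(E)): towers=[B/C; D; F/A] holding=E

towers=[B/C; D; F/A] holding=E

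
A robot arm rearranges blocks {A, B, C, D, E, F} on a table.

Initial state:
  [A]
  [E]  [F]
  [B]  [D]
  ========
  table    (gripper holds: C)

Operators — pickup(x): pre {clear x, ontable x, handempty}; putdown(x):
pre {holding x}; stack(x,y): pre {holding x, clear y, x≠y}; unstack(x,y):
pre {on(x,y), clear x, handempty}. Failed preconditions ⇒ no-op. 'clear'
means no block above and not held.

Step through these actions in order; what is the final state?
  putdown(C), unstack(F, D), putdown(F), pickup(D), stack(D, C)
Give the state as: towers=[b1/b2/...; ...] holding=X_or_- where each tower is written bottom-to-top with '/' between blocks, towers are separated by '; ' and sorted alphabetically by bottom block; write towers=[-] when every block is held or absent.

towers=[B/E/A; C/D; F] holding=-

step 1 (putdown(C)): towers=[B/E/A; C; D/F] holding=-
step 2 (unstack(F, D)): towers=[B/E/A; C; D] holding=F
step 3 (putdown(F)): towers=[B/E/A; C; D; F] holding=-
step 4 (pickup(D)): towers=[B/E/A; C; F] holding=D
step 5 (stack(D, C)): towers=[B/E/A; C/D; F] holding=-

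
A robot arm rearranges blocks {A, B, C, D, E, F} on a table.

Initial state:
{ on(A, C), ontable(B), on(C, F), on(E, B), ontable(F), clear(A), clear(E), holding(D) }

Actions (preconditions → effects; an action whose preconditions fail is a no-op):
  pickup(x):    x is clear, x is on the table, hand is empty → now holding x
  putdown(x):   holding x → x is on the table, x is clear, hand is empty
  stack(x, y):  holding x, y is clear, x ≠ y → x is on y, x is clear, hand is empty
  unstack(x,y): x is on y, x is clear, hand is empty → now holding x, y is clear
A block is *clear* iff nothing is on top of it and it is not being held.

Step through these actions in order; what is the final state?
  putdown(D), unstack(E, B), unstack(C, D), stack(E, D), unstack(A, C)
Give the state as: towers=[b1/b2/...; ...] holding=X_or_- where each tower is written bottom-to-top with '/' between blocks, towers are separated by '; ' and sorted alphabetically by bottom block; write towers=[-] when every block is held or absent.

towers=[B; D/E; F/C] holding=A

step 1 (putdown(D)): towers=[B/E; D; F/C/A] holding=-
step 2 (unstack(E, B)): towers=[B; D; F/C/A] holding=E
step 3 (unstack(C, D)) [no-op]: towers=[B; D; F/C/A] holding=E
step 4 (stack(E, D)): towers=[B; D/E; F/C/A] holding=-
step 5 (unstack(A, C)): towers=[B; D/E; F/C] holding=A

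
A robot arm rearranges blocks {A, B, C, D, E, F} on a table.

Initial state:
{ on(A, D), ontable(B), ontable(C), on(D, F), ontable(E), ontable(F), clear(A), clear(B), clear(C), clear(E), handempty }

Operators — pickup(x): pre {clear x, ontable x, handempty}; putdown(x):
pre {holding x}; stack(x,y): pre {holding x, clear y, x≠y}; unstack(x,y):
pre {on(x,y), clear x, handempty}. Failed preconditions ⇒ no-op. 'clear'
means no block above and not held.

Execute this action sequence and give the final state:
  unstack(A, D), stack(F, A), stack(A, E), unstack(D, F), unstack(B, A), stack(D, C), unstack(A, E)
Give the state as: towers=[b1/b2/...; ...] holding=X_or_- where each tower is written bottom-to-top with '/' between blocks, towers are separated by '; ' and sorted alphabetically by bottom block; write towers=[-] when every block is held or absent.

step 1 (unstack(A, D)): towers=[B; C; E; F/D] holding=A
step 2 (stack(F, A)) [no-op]: towers=[B; C; E; F/D] holding=A
step 3 (stack(A, E)): towers=[B; C; E/A; F/D] holding=-
step 4 (unstack(D, F)): towers=[B; C; E/A; F] holding=D
step 5 (unstack(B, A)) [no-op]: towers=[B; C; E/A; F] holding=D
step 6 (stack(D, C)): towers=[B; C/D; E/A; F] holding=-
step 7 (unstack(A, E)): towers=[B; C/D; E; F] holding=A

towers=[B; C/D; E; F] holding=A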